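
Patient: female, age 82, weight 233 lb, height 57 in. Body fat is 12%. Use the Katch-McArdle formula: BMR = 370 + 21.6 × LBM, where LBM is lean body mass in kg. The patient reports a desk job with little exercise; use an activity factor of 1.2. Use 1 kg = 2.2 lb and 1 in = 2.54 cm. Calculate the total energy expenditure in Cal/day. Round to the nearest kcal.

2860 Cal/day

Convert to metric: weight = 233 ÷ 2.2 = 105.9091 kg; height = 57 × 2.54 = 144.78 cm.
LBM = 105.9091 × (1 − 0.12) = 93.2 kg. Katch-McArdle: BMR = 370 + 21.6 × 93.2 = 2383.12 kcal/day.
TEE = BMR × activity factor = 2383.12 × 1.2 = 2859.744 kcal/day.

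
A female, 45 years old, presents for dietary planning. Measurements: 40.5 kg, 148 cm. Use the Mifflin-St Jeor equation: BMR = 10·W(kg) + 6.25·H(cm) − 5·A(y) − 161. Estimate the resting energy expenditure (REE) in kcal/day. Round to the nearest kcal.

Mifflin-St Jeor (female): BMR = 10(40.5) + 6.25(148) − 5(45) − 161 = 405 + 925 − 225 − 161 = 944 kcal/day.

944 kcal/day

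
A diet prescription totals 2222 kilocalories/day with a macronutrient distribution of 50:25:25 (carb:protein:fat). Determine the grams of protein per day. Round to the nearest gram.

139 g/day

Protein energy = 25% × 2222 = 555.5 kcal.
At 4 kcal/g: 555.5 ÷ 4 = 138.875 g.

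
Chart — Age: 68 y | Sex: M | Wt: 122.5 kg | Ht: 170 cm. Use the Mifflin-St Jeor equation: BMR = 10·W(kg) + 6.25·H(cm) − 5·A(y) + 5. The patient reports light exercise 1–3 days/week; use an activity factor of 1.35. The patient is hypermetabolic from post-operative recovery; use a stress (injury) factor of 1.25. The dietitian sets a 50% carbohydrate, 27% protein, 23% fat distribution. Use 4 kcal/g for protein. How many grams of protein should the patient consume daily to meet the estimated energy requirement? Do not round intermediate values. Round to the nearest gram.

222 g/day

Mifflin-St Jeor (male): BMR = 10(122.5) + 6.25(170) − 5(68) + 5 = 1225 + 1062.5 − 340 + 5 = 1952.5 kcal/day.
TEE = 1952.5 × 1.35 = 2635.875 kcal/day.
With stress factor 1.25: 2635.875 × 1.25 = 3294.8438 kcal/day.
Protein energy = 27% × 3294.8438 = 889.6078 kcal.
Protein = 889.6078 ÷ 4 kcal/g = 222.402 g.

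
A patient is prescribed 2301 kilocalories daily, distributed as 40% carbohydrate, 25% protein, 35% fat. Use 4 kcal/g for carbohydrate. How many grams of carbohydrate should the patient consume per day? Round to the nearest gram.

Carbohydrate energy = 40% × 2301 = 920.4 kcal.
At 4 kcal/g: 920.4 ÷ 4 = 230.1 g.

230 g/day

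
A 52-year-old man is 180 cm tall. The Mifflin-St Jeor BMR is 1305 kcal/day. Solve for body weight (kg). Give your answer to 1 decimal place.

43.5 kg

1305 = 10·W + 6.25(180) − 5(52) + 5
10·W = 1305 − 870 = 435, so W = 43.5 kg.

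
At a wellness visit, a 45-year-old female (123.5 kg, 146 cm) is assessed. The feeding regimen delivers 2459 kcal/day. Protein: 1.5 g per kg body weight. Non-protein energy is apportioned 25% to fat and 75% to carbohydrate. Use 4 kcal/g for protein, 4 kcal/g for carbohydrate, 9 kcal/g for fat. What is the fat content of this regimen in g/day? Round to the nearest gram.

Protein = 1.5 × 123.5 = 185.25 g → 185.25 × 4 = 741 kcal.
Non-protein calories = 2459 − 741 = 1718 kcal.
Fat: 25% × 1718 = 429.5 kcal; carbohydrate: 1288.5 kcal.
Fat: 429.5 kcal ÷ 9 kcal/g = 47.7222 g.

48 g/day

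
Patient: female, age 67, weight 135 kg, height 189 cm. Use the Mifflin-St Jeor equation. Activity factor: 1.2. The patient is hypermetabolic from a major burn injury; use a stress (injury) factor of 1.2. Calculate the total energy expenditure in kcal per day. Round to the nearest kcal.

Mifflin-St Jeor (female): BMR = 10(135) + 6.25(189) − 5(67) − 161 = 1350 + 1181.25 − 335 − 161 = 2035.25 kcal/day.
TEE = BMR × activity factor = 2035.25 × 1.2 = 2442.3 kcal/day.
Apply stress factor: 2442.3 × 1.2 = 2930.76 kcal/day.

2931 kcal per day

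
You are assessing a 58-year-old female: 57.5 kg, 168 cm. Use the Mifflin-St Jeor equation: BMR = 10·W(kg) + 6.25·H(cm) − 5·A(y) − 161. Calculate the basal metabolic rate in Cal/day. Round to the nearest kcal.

1174 Cal/day

Mifflin-St Jeor (female): BMR = 10(57.5) + 6.25(168) − 5(58) − 161 = 575 + 1050 − 290 − 161 = 1174 kcal/day.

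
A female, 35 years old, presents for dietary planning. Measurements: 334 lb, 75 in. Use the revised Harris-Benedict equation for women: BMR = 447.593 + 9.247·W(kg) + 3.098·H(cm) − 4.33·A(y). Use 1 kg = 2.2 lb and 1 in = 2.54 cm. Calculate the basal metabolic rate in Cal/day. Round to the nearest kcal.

2290 Cal/day

Convert to metric: weight = 334 ÷ 2.2 = 151.8182 kg; height = 75 × 2.54 = 190.5 cm.
Harris-Benedict: BMR = 447.593 + 9.247(151.8182) + 3.098(190.5) − 4.33(35) = 2290.0747 kcal/day.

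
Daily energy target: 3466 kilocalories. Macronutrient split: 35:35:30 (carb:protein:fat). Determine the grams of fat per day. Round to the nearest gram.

116 g/day

Fat energy = 30% × 3466 = 1039.8 kcal.
At 9 kcal/g: 1039.8 ÷ 9 = 115.5333 g.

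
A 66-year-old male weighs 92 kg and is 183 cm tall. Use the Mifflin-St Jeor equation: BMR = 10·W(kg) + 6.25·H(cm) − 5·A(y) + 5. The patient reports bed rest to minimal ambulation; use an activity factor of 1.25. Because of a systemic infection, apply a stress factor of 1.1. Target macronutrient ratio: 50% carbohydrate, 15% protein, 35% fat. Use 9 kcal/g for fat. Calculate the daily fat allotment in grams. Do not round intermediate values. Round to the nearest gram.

93 g/day

Mifflin-St Jeor (male): BMR = 10(92) + 6.25(183) − 5(66) + 5 = 920 + 1143.75 − 330 + 5 = 1738.75 kcal/day.
TEE = 1738.75 × 1.25 = 2173.4375 kcal/day.
With stress factor 1.1: 2173.4375 × 1.1 = 2390.7813 kcal/day.
Fat energy = 35% × 2390.7813 = 836.7734 kcal.
Fat = 836.7734 ÷ 9 kcal/g = 92.9748 g.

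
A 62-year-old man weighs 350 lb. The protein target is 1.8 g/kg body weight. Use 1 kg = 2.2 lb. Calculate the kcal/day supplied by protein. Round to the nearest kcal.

1145 kcal/day

Weight in kg = 350 ÷ 2.2 = 159.0909 kg.
Protein = 1.8 g/kg × 159.0909 kg = 286.3636 g/day.
Protein energy = 286.3636 g × 4 kcal/g = 1145.4545 kcal/day.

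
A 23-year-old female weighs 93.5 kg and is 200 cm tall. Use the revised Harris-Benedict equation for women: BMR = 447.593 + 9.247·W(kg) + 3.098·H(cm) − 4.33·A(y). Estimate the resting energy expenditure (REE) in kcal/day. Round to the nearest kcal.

1832 kcal/day

Harris-Benedict: BMR = 447.593 + 9.247(93.5) + 3.098(200) − 4.33(23) = 1832.1975 kcal/day.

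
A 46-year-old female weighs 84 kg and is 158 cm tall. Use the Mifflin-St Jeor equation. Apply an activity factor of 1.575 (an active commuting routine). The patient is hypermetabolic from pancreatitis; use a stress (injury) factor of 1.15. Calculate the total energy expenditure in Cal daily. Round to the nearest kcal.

2602 Cal daily

Mifflin-St Jeor (female): BMR = 10(84) + 6.25(158) − 5(46) − 161 = 840 + 987.5 − 230 − 161 = 1436.5 kcal/day.
TEE = BMR × activity factor = 1436.5 × 1.575 = 2262.4875 kcal/day.
Apply stress factor: 2262.4875 × 1.15 = 2601.8606 kcal/day.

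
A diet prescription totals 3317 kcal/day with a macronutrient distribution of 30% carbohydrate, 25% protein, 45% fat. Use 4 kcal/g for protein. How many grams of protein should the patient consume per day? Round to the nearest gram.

207 g/day

Protein energy = 25% × 3317 = 829.25 kcal.
At 4 kcal/g: 829.25 ÷ 4 = 207.3125 g.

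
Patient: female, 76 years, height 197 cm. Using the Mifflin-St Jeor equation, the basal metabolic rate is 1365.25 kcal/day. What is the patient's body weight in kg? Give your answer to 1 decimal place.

1365.25 = 10·W + 6.25(197) − 5(76) − 161
10·W = 1365.25 − 690.25 = 675, so W = 67.5 kg.

67.5 kg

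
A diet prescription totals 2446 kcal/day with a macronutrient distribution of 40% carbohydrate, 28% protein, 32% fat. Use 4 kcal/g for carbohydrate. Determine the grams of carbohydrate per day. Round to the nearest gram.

245 g/day

Carbohydrate energy = 40% × 2446 = 978.4 kcal.
At 4 kcal/g: 978.4 ÷ 4 = 244.6 g.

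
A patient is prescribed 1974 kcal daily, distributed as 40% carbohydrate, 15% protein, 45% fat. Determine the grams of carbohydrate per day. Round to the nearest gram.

197 g/day

Carbohydrate energy = 40% × 1974 = 789.6 kcal.
At 4 kcal/g: 789.6 ÷ 4 = 197.4 g.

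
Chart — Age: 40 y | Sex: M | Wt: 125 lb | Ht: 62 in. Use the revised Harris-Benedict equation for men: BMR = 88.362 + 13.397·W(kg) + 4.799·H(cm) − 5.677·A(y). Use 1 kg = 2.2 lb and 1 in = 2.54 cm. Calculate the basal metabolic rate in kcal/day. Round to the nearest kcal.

Convert to metric: weight = 125 ÷ 2.2 = 56.8182 kg; height = 62 × 2.54 = 157.48 cm.
Harris-Benedict: BMR = 88.362 + 13.397(56.8182) + 4.799(157.48) − 5.677(40) = 1378.2217 kcal/day.

1378 kcal/day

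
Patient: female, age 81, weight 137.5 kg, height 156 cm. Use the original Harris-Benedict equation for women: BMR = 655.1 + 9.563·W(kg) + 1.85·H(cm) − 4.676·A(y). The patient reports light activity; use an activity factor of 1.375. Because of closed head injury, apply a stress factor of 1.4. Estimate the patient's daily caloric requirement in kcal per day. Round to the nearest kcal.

3619 kcal per day

Harris-Benedict: BMR = 655.1 + 9.563(137.5) + 1.85(156) − 4.676(81) = 1879.8565 kcal/day.
TEE = BMR × activity factor = 1879.8565 × 1.375 = 2584.8027 kcal/day.
Apply stress factor: 2584.8027 × 1.4 = 3618.7238 kcal/day.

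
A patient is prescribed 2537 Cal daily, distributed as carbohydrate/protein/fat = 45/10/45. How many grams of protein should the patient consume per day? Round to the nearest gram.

63 g/day

Protein energy = 10% × 2537 = 253.7 kcal.
At 4 kcal/g: 253.7 ÷ 4 = 63.425 g.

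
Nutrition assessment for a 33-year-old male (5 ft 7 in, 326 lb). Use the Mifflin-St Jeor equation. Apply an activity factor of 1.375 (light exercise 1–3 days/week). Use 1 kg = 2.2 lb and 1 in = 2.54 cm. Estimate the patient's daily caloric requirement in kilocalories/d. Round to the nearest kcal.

3280 kilocalories/d

Convert to metric: weight = 326 ÷ 2.2 = 148.1818 kg; height = (5×12 + 7) × 2.54 = 67 × 2.54 = 170.18 cm.
Mifflin-St Jeor (male): BMR = 10(148.1818) + 6.25(170.18) − 5(33) + 5 = 1481.8182 + 1063.625 − 165 + 5 = 2385.4432 kcal/day.
TEE = BMR × activity factor = 2385.4432 × 1.375 = 3279.9844 kcal/day.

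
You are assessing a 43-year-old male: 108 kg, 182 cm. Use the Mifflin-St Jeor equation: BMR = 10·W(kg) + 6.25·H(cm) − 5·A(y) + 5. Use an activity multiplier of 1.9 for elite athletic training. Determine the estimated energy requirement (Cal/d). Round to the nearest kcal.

3814 Cal/d

Mifflin-St Jeor (male): BMR = 10(108) + 6.25(182) − 5(43) + 5 = 1080 + 1137.5 − 215 + 5 = 2007.5 kcal/day.
TEE = BMR × activity factor = 2007.5 × 1.9 = 3814.25 kcal/day.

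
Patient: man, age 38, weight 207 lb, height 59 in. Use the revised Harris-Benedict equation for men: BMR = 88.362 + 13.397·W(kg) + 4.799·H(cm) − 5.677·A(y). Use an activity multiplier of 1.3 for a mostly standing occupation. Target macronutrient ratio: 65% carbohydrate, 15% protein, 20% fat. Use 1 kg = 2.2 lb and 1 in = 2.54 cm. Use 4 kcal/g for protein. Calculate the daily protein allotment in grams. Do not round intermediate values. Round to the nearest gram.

Convert to metric: weight = 207 ÷ 2.2 = 94.0909 kg; height = 59 × 2.54 = 149.86 cm.
Harris-Benedict: BMR = 88.362 + 13.397(94.0909) + 4.799(149.86) − 5.677(38) = 1852.35 kcal/day.
TEE = 1852.35 × 1.3 = 2408.0551 kcal/day.
Protein energy = 15% × 2408.0551 = 361.2083 kcal.
Protein = 361.2083 ÷ 4 kcal/g = 90.3021 g.

90 g/day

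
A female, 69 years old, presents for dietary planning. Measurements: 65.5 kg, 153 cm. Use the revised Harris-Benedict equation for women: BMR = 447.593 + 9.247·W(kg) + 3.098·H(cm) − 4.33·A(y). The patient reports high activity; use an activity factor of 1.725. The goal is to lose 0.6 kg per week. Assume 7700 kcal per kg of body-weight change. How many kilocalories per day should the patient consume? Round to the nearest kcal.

1459 kilocalories per day

Harris-Benedict: BMR = 447.593 + 9.247(65.5) + 3.098(153) − 4.33(69) = 1228.4955 kcal/day.
TEE = 1228.4955 × 1.725 = 2119.1547 kcal/day.
Required daily deficit = 0.6 × 7700 ÷ 7 = 660 kcal/day.
Target intake = 2119.1547 − 660 = 1459.1547 kcal/day.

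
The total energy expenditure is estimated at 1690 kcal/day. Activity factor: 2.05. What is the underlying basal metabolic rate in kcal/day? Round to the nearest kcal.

BMR = TEE ÷ activity factor = 1690 ÷ 2.05 = 824.3902 kcal/day.

824 kcal/day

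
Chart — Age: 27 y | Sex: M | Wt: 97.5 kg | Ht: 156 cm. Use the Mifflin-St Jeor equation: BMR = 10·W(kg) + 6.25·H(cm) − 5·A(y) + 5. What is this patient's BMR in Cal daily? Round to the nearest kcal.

1820 Cal daily

Mifflin-St Jeor (male): BMR = 10(97.5) + 6.25(156) − 5(27) + 5 = 975 + 975 − 135 + 5 = 1820 kcal/day.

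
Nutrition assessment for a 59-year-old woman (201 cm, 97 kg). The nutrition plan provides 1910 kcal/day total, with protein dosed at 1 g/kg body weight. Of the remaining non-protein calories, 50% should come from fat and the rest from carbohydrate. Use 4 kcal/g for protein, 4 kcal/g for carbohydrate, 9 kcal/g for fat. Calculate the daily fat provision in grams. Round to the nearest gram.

85 g/day

Protein = 1 × 97 = 97 g → 97 × 4 = 388 kcal.
Non-protein calories = 1910 − 388 = 1522 kcal.
Fat: 50% × 1522 = 761 kcal; carbohydrate: 761 kcal.
Fat: 761 kcal ÷ 9 kcal/g = 84.5556 g.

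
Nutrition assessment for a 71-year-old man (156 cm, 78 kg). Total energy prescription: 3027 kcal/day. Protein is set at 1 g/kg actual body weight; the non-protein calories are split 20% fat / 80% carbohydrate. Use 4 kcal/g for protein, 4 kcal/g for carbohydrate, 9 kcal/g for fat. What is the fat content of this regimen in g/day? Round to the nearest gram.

60 g/day

Protein = 1 × 78 = 78 g → 78 × 4 = 312 kcal.
Non-protein calories = 3027 − 312 = 2715 kcal.
Fat: 20% × 2715 = 543 kcal; carbohydrate: 2172 kcal.
Fat: 543 kcal ÷ 9 kcal/g = 60.3333 g.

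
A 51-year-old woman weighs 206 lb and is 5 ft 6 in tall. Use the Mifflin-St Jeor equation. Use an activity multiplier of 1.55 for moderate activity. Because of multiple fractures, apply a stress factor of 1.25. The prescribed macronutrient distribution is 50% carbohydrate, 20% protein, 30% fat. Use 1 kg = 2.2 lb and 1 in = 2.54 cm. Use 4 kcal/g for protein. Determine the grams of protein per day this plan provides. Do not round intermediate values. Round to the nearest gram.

152 g/day

Convert to metric: weight = 206 ÷ 2.2 = 93.6364 kg; height = (5×12 + 6) × 2.54 = 66 × 2.54 = 167.64 cm.
Mifflin-St Jeor (female): BMR = 10(93.6364) + 6.25(167.64) − 5(51) − 161 = 936.3636 + 1047.75 − 255 − 161 = 1568.1136 kcal/day.
TEE = 1568.1136 × 1.55 = 2430.5761 kcal/day.
With stress factor 1.25: 2430.5761 × 1.25 = 3038.2202 kcal/day.
Protein energy = 20% × 3038.2202 = 607.644 kcal.
Protein = 607.644 ÷ 4 kcal/g = 151.911 g.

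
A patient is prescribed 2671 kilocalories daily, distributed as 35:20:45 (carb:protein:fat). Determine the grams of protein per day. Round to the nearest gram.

134 g/day

Protein energy = 20% × 2671 = 534.2 kcal.
At 4 kcal/g: 534.2 ÷ 4 = 133.55 g.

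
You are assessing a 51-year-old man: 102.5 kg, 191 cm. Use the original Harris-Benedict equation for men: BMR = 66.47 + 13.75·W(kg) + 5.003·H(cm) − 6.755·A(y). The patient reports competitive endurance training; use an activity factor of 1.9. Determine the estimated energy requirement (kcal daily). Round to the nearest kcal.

3965 kcal daily

Harris-Benedict: BMR = 66.47 + 13.75(102.5) + 5.003(191) − 6.755(51) = 2086.913 kcal/day.
TEE = BMR × activity factor = 2086.913 × 1.9 = 3965.1347 kcal/day.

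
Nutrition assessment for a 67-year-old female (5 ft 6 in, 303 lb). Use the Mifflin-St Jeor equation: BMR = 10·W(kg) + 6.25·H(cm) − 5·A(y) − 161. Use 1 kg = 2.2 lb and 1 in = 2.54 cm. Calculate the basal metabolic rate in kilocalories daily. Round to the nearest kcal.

Convert to metric: weight = 303 ÷ 2.2 = 137.7273 kg; height = (5×12 + 6) × 2.54 = 66 × 2.54 = 167.64 cm.
Mifflin-St Jeor (female): BMR = 10(137.7273) + 6.25(167.64) − 5(67) − 161 = 1377.2727 + 1047.75 − 335 − 161 = 1929.0227 kcal/day.

1929 kilocalories daily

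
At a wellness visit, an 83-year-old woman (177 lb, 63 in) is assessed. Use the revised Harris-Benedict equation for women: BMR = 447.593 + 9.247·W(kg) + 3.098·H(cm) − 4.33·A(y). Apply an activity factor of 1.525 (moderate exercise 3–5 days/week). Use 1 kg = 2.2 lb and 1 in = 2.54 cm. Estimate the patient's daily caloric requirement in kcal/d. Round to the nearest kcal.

Convert to metric: weight = 177 ÷ 2.2 = 80.4545 kg; height = 63 × 2.54 = 160.02 cm.
Harris-Benedict: BMR = 447.593 + 9.247(80.4545) + 3.098(160.02) − 4.33(83) = 1327.9081 kcal/day.
TEE = BMR × activity factor = 1327.9081 × 1.525 = 2025.0599 kcal/day.

2025 kcal/d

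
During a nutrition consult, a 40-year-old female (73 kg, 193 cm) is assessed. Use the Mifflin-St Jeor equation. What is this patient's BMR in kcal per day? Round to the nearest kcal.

Mifflin-St Jeor (female): BMR = 10(73) + 6.25(193) − 5(40) − 161 = 730 + 1206.25 − 200 − 161 = 1575.25 kcal/day.

1575 kcal per day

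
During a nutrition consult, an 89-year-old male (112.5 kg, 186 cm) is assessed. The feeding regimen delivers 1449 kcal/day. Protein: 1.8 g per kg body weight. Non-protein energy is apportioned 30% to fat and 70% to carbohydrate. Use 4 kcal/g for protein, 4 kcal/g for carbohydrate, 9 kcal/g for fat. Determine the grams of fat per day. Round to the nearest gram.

Protein = 1.8 × 112.5 = 202.5 g → 202.5 × 4 = 810 kcal.
Non-protein calories = 1449 − 810 = 639 kcal.
Fat: 30% × 639 = 191.7 kcal; carbohydrate: 447.3 kcal.
Fat: 191.7 kcal ÷ 9 kcal/g = 21.3 g.

21 g/day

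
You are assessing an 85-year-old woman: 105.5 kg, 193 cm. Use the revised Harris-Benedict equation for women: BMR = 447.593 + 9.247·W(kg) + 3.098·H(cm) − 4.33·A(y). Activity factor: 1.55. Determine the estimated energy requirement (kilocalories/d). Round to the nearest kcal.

Harris-Benedict: BMR = 447.593 + 9.247(105.5) + 3.098(193) − 4.33(85) = 1653.0155 kcal/day.
TEE = BMR × activity factor = 1653.0155 × 1.55 = 2562.174 kcal/day.

2562 kilocalories/d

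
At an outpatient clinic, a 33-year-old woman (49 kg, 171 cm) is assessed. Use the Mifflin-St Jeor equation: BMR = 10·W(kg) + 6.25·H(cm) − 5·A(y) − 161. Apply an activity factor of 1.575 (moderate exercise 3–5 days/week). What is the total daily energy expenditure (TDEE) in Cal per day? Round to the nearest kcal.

Mifflin-St Jeor (female): BMR = 10(49) + 6.25(171) − 5(33) − 161 = 490 + 1068.75 − 165 − 161 = 1232.75 kcal/day.
TEE = BMR × activity factor = 1232.75 × 1.575 = 1941.5813 kcal/day.

1942 Cal per day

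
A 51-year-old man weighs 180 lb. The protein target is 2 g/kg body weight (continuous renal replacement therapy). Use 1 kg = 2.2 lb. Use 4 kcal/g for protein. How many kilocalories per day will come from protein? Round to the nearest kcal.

655 kcal/day

Weight in kg = 180 ÷ 2.2 = 81.8182 kg.
Protein = 2 g/kg × 81.8182 kg = 163.6364 g/day.
Protein energy = 163.6364 g × 4 kcal/g = 654.5455 kcal/day.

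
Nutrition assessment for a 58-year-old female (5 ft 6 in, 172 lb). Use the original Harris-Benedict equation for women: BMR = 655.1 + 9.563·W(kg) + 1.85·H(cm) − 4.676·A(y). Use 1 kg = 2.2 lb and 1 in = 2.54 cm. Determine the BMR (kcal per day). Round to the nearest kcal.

1442 kcal per day

Convert to metric: weight = 172 ÷ 2.2 = 78.1818 kg; height = (5×12 + 6) × 2.54 = 66 × 2.54 = 167.64 cm.
Harris-Benedict: BMR = 655.1 + 9.563(78.1818) + 1.85(167.64) − 4.676(58) = 1441.6787 kcal/day.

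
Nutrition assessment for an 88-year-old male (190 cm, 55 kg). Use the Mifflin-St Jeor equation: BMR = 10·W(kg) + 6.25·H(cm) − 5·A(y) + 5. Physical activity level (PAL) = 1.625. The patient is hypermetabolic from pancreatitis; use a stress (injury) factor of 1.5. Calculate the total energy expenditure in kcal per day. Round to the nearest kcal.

Mifflin-St Jeor (male): BMR = 10(55) + 6.25(190) − 5(88) + 5 = 550 + 1187.5 − 440 + 5 = 1302.5 kcal/day.
TEE = BMR × activity factor = 1302.5 × 1.625 = 2116.5625 kcal/day.
Apply stress factor: 2116.5625 × 1.5 = 3174.8438 kcal/day.

3175 kcal per day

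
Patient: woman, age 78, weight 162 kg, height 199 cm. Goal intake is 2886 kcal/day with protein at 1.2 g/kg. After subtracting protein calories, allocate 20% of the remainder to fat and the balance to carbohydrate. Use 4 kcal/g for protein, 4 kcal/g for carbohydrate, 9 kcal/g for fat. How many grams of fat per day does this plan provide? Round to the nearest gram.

Protein = 1.2 × 162 = 194.4 g → 194.4 × 4 = 777.6 kcal.
Non-protein calories = 2886 − 777.6 = 2108.4 kcal.
Fat: 20% × 2108.4 = 421.68 kcal; carbohydrate: 1686.72 kcal.
Fat: 421.68 kcal ÷ 9 kcal/g = 46.8533 g.

47 g/day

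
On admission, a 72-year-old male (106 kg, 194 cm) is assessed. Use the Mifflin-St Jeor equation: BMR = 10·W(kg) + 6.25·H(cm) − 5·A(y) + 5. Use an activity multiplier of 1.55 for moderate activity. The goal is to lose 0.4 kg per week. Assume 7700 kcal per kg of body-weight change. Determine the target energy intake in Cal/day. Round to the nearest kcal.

Mifflin-St Jeor (male): BMR = 10(106) + 6.25(194) − 5(72) + 5 = 1060 + 1212.5 − 360 + 5 = 1917.5 kcal/day.
TEE = 1917.5 × 1.55 = 2972.125 kcal/day.
Required daily deficit = 0.4 × 7700 ÷ 7 = 440 kcal/day.
Target intake = 2972.125 − 440 = 2532.125 kcal/day.

2532 Cal/day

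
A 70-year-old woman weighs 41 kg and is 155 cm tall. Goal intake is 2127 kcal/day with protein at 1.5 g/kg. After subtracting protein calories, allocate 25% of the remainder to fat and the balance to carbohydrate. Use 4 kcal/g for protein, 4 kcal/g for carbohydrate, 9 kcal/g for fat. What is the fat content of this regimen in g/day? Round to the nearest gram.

52 g/day

Protein = 1.5 × 41 = 61.5 g → 61.5 × 4 = 246 kcal.
Non-protein calories = 2127 − 246 = 1881 kcal.
Fat: 25% × 1881 = 470.25 kcal; carbohydrate: 1410.75 kcal.
Fat: 470.25 kcal ÷ 9 kcal/g = 52.25 g.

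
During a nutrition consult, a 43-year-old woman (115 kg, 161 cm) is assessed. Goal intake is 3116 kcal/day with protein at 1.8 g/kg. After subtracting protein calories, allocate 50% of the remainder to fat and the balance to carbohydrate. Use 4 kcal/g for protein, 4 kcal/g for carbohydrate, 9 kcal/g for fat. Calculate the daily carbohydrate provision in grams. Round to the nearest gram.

286 g/day

Protein = 1.8 × 115 = 207 g → 207 × 4 = 828 kcal.
Non-protein calories = 3116 − 828 = 2288 kcal.
Fat: 50% × 2288 = 1144 kcal; carbohydrate: 1144 kcal.
Carbohydrate: 1144 kcal ÷ 4 kcal/g = 286 g.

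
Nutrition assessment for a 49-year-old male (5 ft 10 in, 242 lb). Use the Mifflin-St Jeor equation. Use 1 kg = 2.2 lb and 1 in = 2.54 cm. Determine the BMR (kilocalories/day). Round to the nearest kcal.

Convert to metric: weight = 242 ÷ 2.2 = 110 kg; height = (5×12 + 10) × 2.54 = 70 × 2.54 = 177.8 cm.
Mifflin-St Jeor (male): BMR = 10(110) + 6.25(177.8) − 5(49) + 5 = 1100 + 1111.25 − 245 + 5 = 1971.25 kcal/day.

1971 kilocalories/day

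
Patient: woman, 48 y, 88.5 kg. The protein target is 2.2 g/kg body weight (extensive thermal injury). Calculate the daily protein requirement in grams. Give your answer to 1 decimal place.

194.7 g/day

Protein = 2.2 g/kg × 88.5 kg = 194.7 g/day.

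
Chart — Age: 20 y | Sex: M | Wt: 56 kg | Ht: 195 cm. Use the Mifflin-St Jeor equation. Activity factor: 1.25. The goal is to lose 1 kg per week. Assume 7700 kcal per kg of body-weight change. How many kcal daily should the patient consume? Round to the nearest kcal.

1005 kcal daily

Mifflin-St Jeor (male): BMR = 10(56) + 6.25(195) − 5(20) + 5 = 560 + 1218.75 − 100 + 5 = 1683.75 kcal/day.
TEE = 1683.75 × 1.25 = 2104.6875 kcal/day.
Required daily deficit = 1 × 7700 ÷ 7 = 1100 kcal/day.
Target intake = 2104.6875 − 1100 = 1004.6875 kcal/day.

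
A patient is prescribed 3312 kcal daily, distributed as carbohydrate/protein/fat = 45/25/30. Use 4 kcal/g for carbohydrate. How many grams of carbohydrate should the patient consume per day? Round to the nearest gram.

Carbohydrate energy = 45% × 3312 = 1490.4 kcal.
At 4 kcal/g: 1490.4 ÷ 4 = 372.6 g.

373 g/day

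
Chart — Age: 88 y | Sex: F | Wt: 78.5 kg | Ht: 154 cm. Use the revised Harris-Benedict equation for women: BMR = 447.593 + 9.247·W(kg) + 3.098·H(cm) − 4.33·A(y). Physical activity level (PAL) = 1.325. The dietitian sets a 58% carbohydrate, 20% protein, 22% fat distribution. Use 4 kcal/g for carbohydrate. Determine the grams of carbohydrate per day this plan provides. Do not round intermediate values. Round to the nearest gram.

Harris-Benedict: BMR = 447.593 + 9.247(78.5) + 3.098(154) − 4.33(88) = 1269.5345 kcal/day.
TEE = 1269.5345 × 1.325 = 1682.1332 kcal/day.
Carbohydrate energy = 58% × 1682.1332 = 975.6373 kcal.
Carbohydrate = 975.6373 ÷ 4 kcal/g = 243.9093 g.

244 g/day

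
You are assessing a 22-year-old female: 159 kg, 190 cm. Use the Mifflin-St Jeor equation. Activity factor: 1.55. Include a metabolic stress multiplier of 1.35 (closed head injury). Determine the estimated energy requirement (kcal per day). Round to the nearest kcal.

Mifflin-St Jeor (female): BMR = 10(159) + 6.25(190) − 5(22) − 161 = 1590 + 1187.5 − 110 − 161 = 2506.5 kcal/day.
TEE = BMR × activity factor = 2506.5 × 1.55 = 3885.075 kcal/day.
Apply stress factor: 3885.075 × 1.35 = 5244.8513 kcal/day.

5245 kcal per day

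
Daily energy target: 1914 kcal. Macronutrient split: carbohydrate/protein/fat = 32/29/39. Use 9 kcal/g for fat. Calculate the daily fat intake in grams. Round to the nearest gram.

83 g/day

Fat energy = 39% × 1914 = 746.46 kcal.
At 9 kcal/g: 746.46 ÷ 9 = 82.94 g.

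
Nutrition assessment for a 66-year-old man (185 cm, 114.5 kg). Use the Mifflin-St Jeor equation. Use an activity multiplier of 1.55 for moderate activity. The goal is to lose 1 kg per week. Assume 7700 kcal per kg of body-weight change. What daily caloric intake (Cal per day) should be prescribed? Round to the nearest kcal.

Mifflin-St Jeor (male): BMR = 10(114.5) + 6.25(185) − 5(66) + 5 = 1145 + 1156.25 − 330 + 5 = 1976.25 kcal/day.
TEE = 1976.25 × 1.55 = 3063.1875 kcal/day.
Required daily deficit = 1 × 7700 ÷ 7 = 1100 kcal/day.
Target intake = 3063.1875 − 1100 = 1963.1875 kcal/day.

1963 Cal per day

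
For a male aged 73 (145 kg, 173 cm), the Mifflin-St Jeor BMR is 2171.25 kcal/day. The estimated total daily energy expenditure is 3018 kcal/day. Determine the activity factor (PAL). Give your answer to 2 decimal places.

Activity factor = TEE ÷ BMR = 3018 ÷ 2171.25 = 1.39.

1.39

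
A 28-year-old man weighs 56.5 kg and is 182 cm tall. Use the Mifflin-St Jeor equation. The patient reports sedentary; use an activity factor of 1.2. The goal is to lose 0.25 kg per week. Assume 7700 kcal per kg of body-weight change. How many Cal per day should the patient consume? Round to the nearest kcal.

1606 Cal per day

Mifflin-St Jeor (male): BMR = 10(56.5) + 6.25(182) − 5(28) + 5 = 565 + 1137.5 − 140 + 5 = 1567.5 kcal/day.
TEE = 1567.5 × 1.2 = 1881 kcal/day.
Required daily deficit = 0.25 × 7700 ÷ 7 = 275 kcal/day.
Target intake = 1881 − 275 = 1606 kcal/day.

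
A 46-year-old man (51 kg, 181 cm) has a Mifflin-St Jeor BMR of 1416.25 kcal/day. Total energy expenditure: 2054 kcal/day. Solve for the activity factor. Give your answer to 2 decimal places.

1.45

Activity factor = TEE ÷ BMR = 2054 ÷ 1416.25 = 1.45.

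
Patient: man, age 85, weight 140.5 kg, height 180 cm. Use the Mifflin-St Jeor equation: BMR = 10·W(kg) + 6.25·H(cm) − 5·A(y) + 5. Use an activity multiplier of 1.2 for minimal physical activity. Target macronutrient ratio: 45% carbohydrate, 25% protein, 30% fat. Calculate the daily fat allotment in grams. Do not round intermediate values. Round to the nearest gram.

84 g/day

Mifflin-St Jeor (male): BMR = 10(140.5) + 6.25(180) − 5(85) + 5 = 1405 + 1125 − 425 + 5 = 2110 kcal/day.
TEE = 2110 × 1.2 = 2532 kcal/day.
Fat energy = 30% × 2532 = 759.6 kcal.
Fat = 759.6 ÷ 9 kcal/g = 84.4 g.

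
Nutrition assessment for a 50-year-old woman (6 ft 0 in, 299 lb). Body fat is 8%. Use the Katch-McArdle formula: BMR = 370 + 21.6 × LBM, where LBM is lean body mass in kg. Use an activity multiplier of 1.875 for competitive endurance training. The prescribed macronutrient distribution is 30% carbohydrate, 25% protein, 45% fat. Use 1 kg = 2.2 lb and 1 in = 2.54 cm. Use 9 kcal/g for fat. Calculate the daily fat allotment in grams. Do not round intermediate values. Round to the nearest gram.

288 g/day

Convert to metric: weight = 299 ÷ 2.2 = 135.9091 kg; height = (6×12 + 0) × 2.54 = 72 × 2.54 = 182.88 cm.
LBM = 135.9091 × (1 − 0.08) = 125.0364 kg. Katch-McArdle: BMR = 370 + 21.6 × 125.0364 = 3070.7855 kcal/day.
TEE = 3070.7855 × 1.875 = 5757.7227 kcal/day.
Fat energy = 45% × 5757.7227 = 2590.9752 kcal.
Fat = 2590.9752 ÷ 9 kcal/g = 287.8861 g.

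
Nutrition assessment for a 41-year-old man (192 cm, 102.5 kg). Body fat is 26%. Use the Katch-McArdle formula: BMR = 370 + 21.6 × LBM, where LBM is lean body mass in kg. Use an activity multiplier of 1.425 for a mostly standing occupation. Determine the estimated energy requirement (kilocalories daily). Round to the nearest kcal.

2862 kilocalories daily

LBM = 102.5 × (1 − 0.26) = 75.85 kg. Katch-McArdle: BMR = 370 + 21.6 × 75.85 = 2008.36 kcal/day.
TEE = BMR × activity factor = 2008.36 × 1.425 = 2861.913 kcal/day.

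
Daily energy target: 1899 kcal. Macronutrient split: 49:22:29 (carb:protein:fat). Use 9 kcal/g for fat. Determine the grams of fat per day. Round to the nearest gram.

61 g/day

Fat energy = 29% × 1899 = 550.71 kcal.
At 9 kcal/g: 550.71 ÷ 9 = 61.19 g.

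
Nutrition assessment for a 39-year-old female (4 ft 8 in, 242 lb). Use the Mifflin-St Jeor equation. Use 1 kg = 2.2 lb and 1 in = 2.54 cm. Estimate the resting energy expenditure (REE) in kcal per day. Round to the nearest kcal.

Convert to metric: weight = 242 ÷ 2.2 = 110 kg; height = (4×12 + 8) × 2.54 = 56 × 2.54 = 142.24 cm.
Mifflin-St Jeor (female): BMR = 10(110) + 6.25(142.24) − 5(39) − 161 = 1100 + 889 − 195 − 161 = 1633 kcal/day.

1633 kcal per day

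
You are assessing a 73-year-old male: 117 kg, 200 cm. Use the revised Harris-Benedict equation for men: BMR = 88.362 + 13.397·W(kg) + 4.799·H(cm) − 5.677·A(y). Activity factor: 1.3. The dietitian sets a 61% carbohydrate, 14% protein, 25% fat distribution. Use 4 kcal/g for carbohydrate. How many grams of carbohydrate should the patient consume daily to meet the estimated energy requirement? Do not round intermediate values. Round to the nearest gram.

Harris-Benedict: BMR = 88.362 + 13.397(117) + 4.799(200) − 5.677(73) = 2201.19 kcal/day.
TEE = 2201.19 × 1.3 = 2861.547 kcal/day.
Carbohydrate energy = 61% × 2861.547 = 1745.5437 kcal.
Carbohydrate = 1745.5437 ÷ 4 kcal/g = 436.3859 g.

436 g/day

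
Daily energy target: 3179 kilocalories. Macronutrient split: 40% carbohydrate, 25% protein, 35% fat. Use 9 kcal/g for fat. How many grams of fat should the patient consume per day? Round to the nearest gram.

124 g/day

Fat energy = 35% × 3179 = 1112.65 kcal.
At 9 kcal/g: 1112.65 ÷ 9 = 123.6278 g.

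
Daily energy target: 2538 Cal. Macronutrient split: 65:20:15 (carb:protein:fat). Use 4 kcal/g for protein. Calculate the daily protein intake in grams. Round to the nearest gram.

127 g/day

Protein energy = 20% × 2538 = 507.6 kcal.
At 4 kcal/g: 507.6 ÷ 4 = 126.9 g.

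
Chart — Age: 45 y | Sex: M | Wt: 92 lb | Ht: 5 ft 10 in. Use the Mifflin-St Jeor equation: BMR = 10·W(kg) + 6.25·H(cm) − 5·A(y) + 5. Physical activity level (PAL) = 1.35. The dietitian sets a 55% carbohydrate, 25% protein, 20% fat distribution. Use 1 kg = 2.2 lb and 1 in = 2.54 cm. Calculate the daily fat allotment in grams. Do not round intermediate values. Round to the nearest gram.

39 g/day

Convert to metric: weight = 92 ÷ 2.2 = 41.8182 kg; height = (5×12 + 10) × 2.54 = 70 × 2.54 = 177.8 cm.
Mifflin-St Jeor (male): BMR = 10(41.8182) + 6.25(177.8) − 5(45) + 5 = 418.1818 + 1111.25 − 225 + 5 = 1309.4318 kcal/day.
TEE = 1309.4318 × 1.35 = 1767.733 kcal/day.
Fat energy = 20% × 1767.733 = 353.5466 kcal.
Fat = 353.5466 ÷ 9 kcal/g = 39.283 g.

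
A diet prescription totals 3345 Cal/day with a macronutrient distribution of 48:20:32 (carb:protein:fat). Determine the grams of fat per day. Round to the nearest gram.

119 g/day

Fat energy = 32% × 3345 = 1070.4 kcal.
At 9 kcal/g: 1070.4 ÷ 9 = 118.9333 g.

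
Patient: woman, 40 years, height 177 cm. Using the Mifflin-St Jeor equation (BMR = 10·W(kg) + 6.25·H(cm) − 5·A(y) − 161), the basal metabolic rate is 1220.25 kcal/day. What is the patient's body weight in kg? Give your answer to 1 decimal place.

47.5 kg

1220.25 = 10·W + 6.25(177) − 5(40) − 161
10·W = 1220.25 − 745.25 = 475, so W = 47.5 kg.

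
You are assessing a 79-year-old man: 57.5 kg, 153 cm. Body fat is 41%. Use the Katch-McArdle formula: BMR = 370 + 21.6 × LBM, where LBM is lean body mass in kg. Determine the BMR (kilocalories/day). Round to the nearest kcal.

LBM = 57.5 × (1 − 0.41) = 33.925 kg. Katch-McArdle: BMR = 370 + 21.6 × 33.925 = 1102.78 kcal/day.

1103 kilocalories/day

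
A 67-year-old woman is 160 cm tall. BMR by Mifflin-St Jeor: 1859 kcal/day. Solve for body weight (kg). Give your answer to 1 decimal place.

135.5 kg

1859 = 10·W + 6.25(160) − 5(67) − 161
10·W = 1859 − 504 = 1355, so W = 135.5 kg.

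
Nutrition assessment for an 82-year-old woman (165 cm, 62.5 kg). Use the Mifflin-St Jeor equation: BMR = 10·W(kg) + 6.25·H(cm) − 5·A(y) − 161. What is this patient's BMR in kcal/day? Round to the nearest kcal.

1085 kcal/day

Mifflin-St Jeor (female): BMR = 10(62.5) + 6.25(165) − 5(82) − 161 = 625 + 1031.25 − 410 − 161 = 1085.25 kcal/day.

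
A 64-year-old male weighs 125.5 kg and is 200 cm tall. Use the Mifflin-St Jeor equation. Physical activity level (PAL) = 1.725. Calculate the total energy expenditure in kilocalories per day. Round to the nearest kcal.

Mifflin-St Jeor (male): BMR = 10(125.5) + 6.25(200) − 5(64) + 5 = 1255 + 1250 − 320 + 5 = 2190 kcal/day.
TEE = BMR × activity factor = 2190 × 1.725 = 3777.75 kcal/day.

3778 kilocalories per day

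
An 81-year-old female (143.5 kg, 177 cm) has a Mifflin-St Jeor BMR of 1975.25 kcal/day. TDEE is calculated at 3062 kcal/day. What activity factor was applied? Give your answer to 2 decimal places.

Activity factor = TEE ÷ BMR = 3062 ÷ 1975.25 = 1.55.

1.55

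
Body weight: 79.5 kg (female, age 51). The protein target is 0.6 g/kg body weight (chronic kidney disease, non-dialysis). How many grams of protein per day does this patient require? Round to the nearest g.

Protein = 0.6 g/kg × 79.5 kg = 47.7 g/day.

48 g/day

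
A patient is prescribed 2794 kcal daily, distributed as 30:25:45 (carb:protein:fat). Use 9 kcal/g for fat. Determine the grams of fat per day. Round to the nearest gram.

140 g/day

Fat energy = 45% × 2794 = 1257.3 kcal.
At 9 kcal/g: 1257.3 ÷ 9 = 139.7 g.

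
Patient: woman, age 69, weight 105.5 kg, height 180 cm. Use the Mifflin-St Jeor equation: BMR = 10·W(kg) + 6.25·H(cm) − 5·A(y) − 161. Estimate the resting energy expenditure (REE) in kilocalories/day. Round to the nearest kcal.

Mifflin-St Jeor (female): BMR = 10(105.5) + 6.25(180) − 5(69) − 161 = 1055 + 1125 − 345 − 161 = 1674 kcal/day.

1674 kilocalories/day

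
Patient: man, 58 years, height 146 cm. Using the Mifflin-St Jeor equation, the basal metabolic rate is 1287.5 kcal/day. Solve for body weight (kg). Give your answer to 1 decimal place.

1287.5 = 10·W + 6.25(146) − 5(58) + 5
10·W = 1287.5 − 627.5 = 660, so W = 66 kg.

66.0 kg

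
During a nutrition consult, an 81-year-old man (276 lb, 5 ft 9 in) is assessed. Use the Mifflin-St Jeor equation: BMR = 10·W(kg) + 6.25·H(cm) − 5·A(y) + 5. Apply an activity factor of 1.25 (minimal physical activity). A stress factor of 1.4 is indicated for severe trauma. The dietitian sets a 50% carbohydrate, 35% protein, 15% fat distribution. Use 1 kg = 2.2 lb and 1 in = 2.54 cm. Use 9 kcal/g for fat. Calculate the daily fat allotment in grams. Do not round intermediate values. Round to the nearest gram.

Convert to metric: weight = 276 ÷ 2.2 = 125.4545 kg; height = (5×12 + 9) × 2.54 = 69 × 2.54 = 175.26 cm.
Mifflin-St Jeor (male): BMR = 10(125.4545) + 6.25(175.26) − 5(81) + 5 = 1254.5455 + 1095.375 − 405 + 5 = 1949.9205 kcal/day.
TEE = 1949.9205 × 1.25 = 2437.4006 kcal/day.
With stress factor 1.4: 2437.4006 × 1.4 = 3412.3608 kcal/day.
Fat energy = 15% × 3412.3608 = 511.8541 kcal.
Fat = 511.8541 ÷ 9 kcal/g = 56.8727 g.

57 g/day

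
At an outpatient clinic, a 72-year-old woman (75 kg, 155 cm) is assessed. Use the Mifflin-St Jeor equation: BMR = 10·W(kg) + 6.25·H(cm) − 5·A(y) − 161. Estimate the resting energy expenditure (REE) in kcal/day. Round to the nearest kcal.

Mifflin-St Jeor (female): BMR = 10(75) + 6.25(155) − 5(72) − 161 = 750 + 968.75 − 360 − 161 = 1197.75 kcal/day.

1198 kcal/day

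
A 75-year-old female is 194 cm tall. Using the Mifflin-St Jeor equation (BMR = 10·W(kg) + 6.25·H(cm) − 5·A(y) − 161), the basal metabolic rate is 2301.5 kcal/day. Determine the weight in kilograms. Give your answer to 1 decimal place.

162.5 kg

2301.5 = 10·W + 6.25(194) − 5(75) − 161
10·W = 2301.5 − 676.5 = 1625, so W = 162.5 kg.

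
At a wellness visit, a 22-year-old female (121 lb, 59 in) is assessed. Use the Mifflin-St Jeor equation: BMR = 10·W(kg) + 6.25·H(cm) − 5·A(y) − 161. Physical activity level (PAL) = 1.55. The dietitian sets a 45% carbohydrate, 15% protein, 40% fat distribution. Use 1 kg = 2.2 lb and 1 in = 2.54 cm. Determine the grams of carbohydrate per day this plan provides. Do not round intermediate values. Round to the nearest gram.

Convert to metric: weight = 121 ÷ 2.2 = 55 kg; height = 59 × 2.54 = 149.86 cm.
Mifflin-St Jeor (female): BMR = 10(55) + 6.25(149.86) − 5(22) − 161 = 550 + 936.625 − 110 − 161 = 1215.625 kcal/day.
TEE = 1215.625 × 1.55 = 1884.2188 kcal/day.
Carbohydrate energy = 45% × 1884.2188 = 847.8984 kcal.
Carbohydrate = 847.8984 ÷ 4 kcal/g = 211.9746 g.

212 g/day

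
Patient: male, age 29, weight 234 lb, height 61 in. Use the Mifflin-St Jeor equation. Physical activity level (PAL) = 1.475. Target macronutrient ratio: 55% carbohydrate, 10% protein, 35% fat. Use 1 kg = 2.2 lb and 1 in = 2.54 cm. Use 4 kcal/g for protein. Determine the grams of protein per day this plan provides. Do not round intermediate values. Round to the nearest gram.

Convert to metric: weight = 234 ÷ 2.2 = 106.3636 kg; height = 61 × 2.54 = 154.94 cm.
Mifflin-St Jeor (male): BMR = 10(106.3636) + 6.25(154.94) − 5(29) + 5 = 1063.6364 + 968.375 − 145 + 5 = 1892.0114 kcal/day.
TEE = 1892.0114 × 1.475 = 2790.7168 kcal/day.
Protein energy = 10% × 2790.7168 = 279.0717 kcal.
Protein = 279.0717 ÷ 4 kcal/g = 69.7679 g.

70 g/day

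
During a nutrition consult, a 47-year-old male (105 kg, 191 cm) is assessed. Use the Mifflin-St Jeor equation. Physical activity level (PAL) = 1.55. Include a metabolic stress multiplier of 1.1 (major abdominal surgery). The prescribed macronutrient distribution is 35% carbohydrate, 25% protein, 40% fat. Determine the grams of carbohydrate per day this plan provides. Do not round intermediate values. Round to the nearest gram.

Mifflin-St Jeor (male): BMR = 10(105) + 6.25(191) − 5(47) + 5 = 1050 + 1193.75 − 235 + 5 = 2013.75 kcal/day.
TEE = 2013.75 × 1.55 = 3121.3125 kcal/day.
With stress factor 1.1: 3121.3125 × 1.1 = 3433.4438 kcal/day.
Carbohydrate energy = 35% × 3433.4438 = 1201.7053 kcal.
Carbohydrate = 1201.7053 ÷ 4 kcal/g = 300.4263 g.

300 g/day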